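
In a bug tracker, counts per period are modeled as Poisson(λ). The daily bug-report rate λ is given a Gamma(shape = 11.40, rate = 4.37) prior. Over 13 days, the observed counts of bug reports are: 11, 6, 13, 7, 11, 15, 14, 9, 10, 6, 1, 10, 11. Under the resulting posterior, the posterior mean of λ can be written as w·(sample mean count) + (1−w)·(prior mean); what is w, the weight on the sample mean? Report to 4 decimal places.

With a Gamma(shape α, rate β) prior, the Poisson likelihood is conjugate: the posterior is Gamma(α + ΣXᵢ, β + n).
Posterior mean = (α₀+S)/(β₀+n) = [n/(β₀+n)]·(S/n) + [β₀/(β₀+n)]·(α₀/β₀), so only n and β₀ enter the weight.
Weight on data w = n/(β₀+n) = 13/(4.37+13) = 13/17.37 = 0.7484.

0.7484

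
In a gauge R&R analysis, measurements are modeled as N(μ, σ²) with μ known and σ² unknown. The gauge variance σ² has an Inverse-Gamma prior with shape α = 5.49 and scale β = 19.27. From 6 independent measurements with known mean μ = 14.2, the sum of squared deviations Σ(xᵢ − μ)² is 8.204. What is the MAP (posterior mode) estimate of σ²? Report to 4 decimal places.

2.4628

With known mean μ and an Inverse-Gamma(α, β) prior on σ², the Normal likelihood is conjugate: posterior is Inv-Gamma(α + n/2, β + Σ(xᵢ−μ)²/2).
Posterior: Inv-Gamma(5.49 + 6/2, 19.27 + 8.204/2) = Inv-Gamma(8.49, 23.3720).
Mode = β/(α+1) = 23.3720/9.49 = 2.4628.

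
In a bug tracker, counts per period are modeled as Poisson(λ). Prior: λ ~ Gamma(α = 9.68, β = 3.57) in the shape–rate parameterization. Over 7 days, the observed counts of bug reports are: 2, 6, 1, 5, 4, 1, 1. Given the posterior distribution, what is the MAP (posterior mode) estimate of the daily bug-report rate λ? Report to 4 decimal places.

2.7133

With a Gamma(shape α, rate β) prior, the Poisson likelihood is conjugate: the posterior is Gamma(α + ΣXᵢ, β + n).
Sum of counts S = 20 over n = 7 days.
Posterior: Gamma(α+S, β+n) = Gamma(9.68+20, 3.57+7) = Gamma(29.68, 10.57).
Mode of Gamma(α,β) for α≥1 is (α−1)/β = 28.68/10.57 = 2.7133.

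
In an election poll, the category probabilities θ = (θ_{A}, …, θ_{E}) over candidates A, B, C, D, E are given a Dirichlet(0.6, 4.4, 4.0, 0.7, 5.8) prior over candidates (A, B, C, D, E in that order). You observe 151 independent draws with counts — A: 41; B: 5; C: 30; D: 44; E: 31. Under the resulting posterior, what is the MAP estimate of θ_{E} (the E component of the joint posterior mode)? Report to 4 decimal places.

0.2217

The Dirichlet prior is conjugate to the Multinomial likelihood: each posterior αⱼ = prior αⱼ + observed count nⱼ.
Posterior concentration: (41.6, 9.4, 34.0, 44.7, 36.8), total = 166.5.
Joint mode component: (α_{E}−1)/(Σα−K) = 35.8/161.5 = 0.2217.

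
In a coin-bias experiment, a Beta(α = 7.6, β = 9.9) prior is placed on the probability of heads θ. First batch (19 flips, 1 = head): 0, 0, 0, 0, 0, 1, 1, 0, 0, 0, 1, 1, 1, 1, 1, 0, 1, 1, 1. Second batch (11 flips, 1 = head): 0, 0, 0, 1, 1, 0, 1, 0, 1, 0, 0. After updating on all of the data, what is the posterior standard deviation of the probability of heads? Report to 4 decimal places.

The Beta prior is conjugate to a Binomial/Bernoulli likelihood; the update adds successes to α and failures to β.
After batch 1: Beta(7.6+10, 9.9+9) = Beta(17.6, 18.9).
After batch 2: Beta(17.6+4, 18.9+7) = Beta(21.6, 25.9).
Var = αβ/((α+β)²(α+β+1)) = 21.6·25.9/(47.5²·48.5) = 0.00511240; SD = √0.00511240 = 0.0715.

0.0715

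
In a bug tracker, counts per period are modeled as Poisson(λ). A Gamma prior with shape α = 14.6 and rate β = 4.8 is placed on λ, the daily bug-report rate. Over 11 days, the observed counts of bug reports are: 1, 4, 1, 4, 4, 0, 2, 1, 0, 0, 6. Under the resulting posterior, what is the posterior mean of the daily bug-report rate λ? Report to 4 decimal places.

With a Gamma(shape α, rate β) prior, the Poisson likelihood is conjugate: the posterior is Gamma(α + ΣXᵢ, β + n).
Sum of counts S = 23 over n = 11 days.
Posterior: Gamma(α+S, β+n) = Gamma(14.6+23, 4.8+11) = Gamma(37.6, 15.8).
Posterior mean = α/β = 37.6/15.8 = 2.3797.

2.3797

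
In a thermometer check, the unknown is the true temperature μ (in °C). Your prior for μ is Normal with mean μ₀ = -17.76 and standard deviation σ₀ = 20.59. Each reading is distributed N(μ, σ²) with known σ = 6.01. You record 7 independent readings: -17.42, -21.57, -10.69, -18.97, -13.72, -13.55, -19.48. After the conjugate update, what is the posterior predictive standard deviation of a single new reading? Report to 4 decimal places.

For Normal data with known variance σ², a Normal(μ₀, σ₀²) prior on μ is conjugate. Posterior precision = 1/σ₀² + n/σ²; posterior mean is the precision-weighted average of μ₀ and x̄.
σ₀² = 20.59² = 423.9481, σ² = 6.01² = 36.1201; σ² + n·σ₀² = 36.1201 + 7·423.9481 = 3003.7568.
Posterior precision = 1/σ₀² + n/σ² = 1/423.9481 + 7/36.1201 = (σ² + n·σ₀²)/(σ₀²σ²) = 3003.7568/(423.9481·36.1201); posterior variance σₙ² = σ₀²σ²/(σ² + n·σ₀²) = 423.9481·36.1201/3003.7568 = 5.097965.
Predictive variance for one new observation = σₙ² + σ² = 423.9481·36.1201/3003.7568 + 36.1201 = σ²·(σ₀² + 3003.7568)/3003.7568 = 36.1201·3427.7049/3003.7568 = 41.218065; SD = √(36.1201·3427.7049/3003.7568) = 6.4201.

6.4201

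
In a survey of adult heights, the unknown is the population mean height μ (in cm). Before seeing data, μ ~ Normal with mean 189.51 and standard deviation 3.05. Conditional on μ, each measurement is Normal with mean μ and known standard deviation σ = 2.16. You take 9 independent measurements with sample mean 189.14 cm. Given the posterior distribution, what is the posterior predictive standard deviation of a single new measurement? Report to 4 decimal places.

For Normal data with known variance σ², a Normal(μ₀, σ₀²) prior on μ is conjugate. Posterior precision = 1/σ₀² + n/σ²; posterior mean is the precision-weighted average of μ₀ and x̄.
σ₀² = 3.05² = 9.3025, σ² = 2.16² = 4.6656; σ² + n·σ₀² = 4.6656 + 9·9.3025 = 88.3881.
Posterior precision = 1/σ₀² + n/σ² = 1/9.3025 + 9/4.6656 = (σ² + n·σ₀²)/(σ₀²σ²) = 88.3881/(9.3025·4.6656); posterior variance σₙ² = σ₀²σ²/(σ² + n·σ₀²) = 9.3025·4.6656/88.3881 = 0.491036.
Predictive variance for one new observation = σₙ² + σ² = 9.3025·4.6656/88.3881 + 4.6656 = σ²·(σ₀² + 88.3881)/88.3881 = 4.6656·97.6906/88.3881 = 5.156636; SD = √(4.6656·97.6906/88.3881) = 2.2708.

2.2708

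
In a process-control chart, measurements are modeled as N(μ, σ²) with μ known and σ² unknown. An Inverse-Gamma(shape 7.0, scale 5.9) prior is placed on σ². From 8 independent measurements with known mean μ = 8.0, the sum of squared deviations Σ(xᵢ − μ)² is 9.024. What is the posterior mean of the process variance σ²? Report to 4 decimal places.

With known mean μ and an Inverse-Gamma(α, β) prior on σ², the Normal likelihood is conjugate: posterior is Inv-Gamma(α + n/2, β + Σ(xᵢ−μ)²/2).
Posterior: Inv-Gamma(7.0 + 8/2, 5.9 + 9.024/2) = Inv-Gamma(11.00, 10.4120).
E[σ²|data] = β/(α−1) = 10.4120/10.00 = 1.0412.

1.0412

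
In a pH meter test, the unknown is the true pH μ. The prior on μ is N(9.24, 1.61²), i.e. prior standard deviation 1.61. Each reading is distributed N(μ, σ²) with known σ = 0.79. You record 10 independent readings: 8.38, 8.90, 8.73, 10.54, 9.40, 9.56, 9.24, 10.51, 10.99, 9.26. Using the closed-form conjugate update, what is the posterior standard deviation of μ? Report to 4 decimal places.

For Normal data with known variance σ², a Normal(μ₀, σ₀²) prior on μ is conjugate. Posterior precision = 1/σ₀² + n/σ²; posterior mean is the precision-weighted average of μ₀ and x̄.
σ₀² = 1.61² = 2.5921, σ² = 0.79² = 0.6241; σ² + n·σ₀² = 0.6241 + 10·2.5921 = 26.5451.
Posterior precision = 1/σ₀² + n/σ² = 1/2.5921 + 10/0.6241 = (σ² + n·σ₀²)/(σ₀²σ²) = 26.5451/(2.5921·0.6241); posterior variance σₙ² = σ₀²σ²/(σ² + n·σ₀²) = 2.5921·0.6241/26.5451 = 0.060943.
Posterior SD = √σₙ² = √(2.5921·0.6241/26.5451) = 0.2469.

0.2469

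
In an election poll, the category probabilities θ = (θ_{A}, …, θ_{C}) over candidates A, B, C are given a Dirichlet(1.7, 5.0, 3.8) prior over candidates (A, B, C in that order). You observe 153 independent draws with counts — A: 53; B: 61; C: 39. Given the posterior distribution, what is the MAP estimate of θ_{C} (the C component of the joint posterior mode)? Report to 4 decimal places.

0.2604

The Dirichlet prior is conjugate to the Multinomial likelihood: each posterior αⱼ = prior αⱼ + observed count nⱼ.
Posterior concentration: (54.7, 66.0, 42.8), total = 163.5.
Joint mode component: (α_{C}−1)/(Σα−K) = 41.8/160.5 = 0.2604.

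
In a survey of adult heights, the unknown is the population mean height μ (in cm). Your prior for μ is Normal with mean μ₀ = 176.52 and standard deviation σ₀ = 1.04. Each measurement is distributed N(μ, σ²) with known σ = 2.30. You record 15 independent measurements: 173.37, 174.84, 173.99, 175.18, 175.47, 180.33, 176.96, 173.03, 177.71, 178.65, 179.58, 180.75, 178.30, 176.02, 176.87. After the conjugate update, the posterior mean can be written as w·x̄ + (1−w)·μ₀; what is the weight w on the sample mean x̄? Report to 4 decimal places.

0.7541

For Normal data with known variance σ², a Normal(μ₀, σ₀²) prior on μ is conjugate. Posterior precision = 1/σ₀² + n/σ²; posterior mean is the precision-weighted average of μ₀ and x̄.
σ₀² = 1.04² = 1.0816, σ² = 2.30² = 5.29. Prior precision 1/σ₀² = 1/1.0816; data precision n/σ² = 15/5.29.
w = (n/σ²)/(1/σ₀² + n/σ²) = n·σ₀²/(σ² + n·σ₀²) = 15·1.0816/(5.29 + 15·1.0816) = 16.224/21.514 = 0.7541.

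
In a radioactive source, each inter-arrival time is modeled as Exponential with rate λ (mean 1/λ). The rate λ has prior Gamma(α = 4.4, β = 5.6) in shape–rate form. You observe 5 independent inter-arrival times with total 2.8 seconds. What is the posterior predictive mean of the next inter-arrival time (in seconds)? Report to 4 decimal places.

1.0000

With a Gamma(shape α, rate β) prior on the exponential rate λ, the posterior after n observations with total T = Σxᵢ is Gamma(α+n, β+T).
Posterior: Gamma(4.4+5, 5.6+2.8) = Gamma(9.4, 8.4).
The predictive distribution for the next observation is Lomax; its mean is β/(α−1) = 8.4/8.4 = 1.0000.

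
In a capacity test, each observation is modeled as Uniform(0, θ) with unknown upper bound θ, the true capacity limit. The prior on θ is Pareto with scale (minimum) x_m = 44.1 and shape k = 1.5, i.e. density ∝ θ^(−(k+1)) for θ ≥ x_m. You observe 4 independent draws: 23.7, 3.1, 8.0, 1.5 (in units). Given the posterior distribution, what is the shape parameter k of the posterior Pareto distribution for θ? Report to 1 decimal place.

5.5

A Pareto(scale x_m, shape k) prior on the upper bound θ of Uniform(0, θ) is conjugate: posterior is Pareto(max(x_m, max xᵢ), k + n).
Sample maximum = 23.7; prior scale x_m = 44.1 → posterior scale = max = 44.1.
Posterior shape = 1.5 + 4 = 5.5.
Posterior shape k = 5.5.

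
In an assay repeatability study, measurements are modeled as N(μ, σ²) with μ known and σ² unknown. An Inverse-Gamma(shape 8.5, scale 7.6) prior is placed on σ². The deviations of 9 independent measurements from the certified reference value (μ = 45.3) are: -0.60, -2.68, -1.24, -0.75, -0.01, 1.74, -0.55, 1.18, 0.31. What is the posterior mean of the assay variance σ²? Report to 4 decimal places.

With known mean μ and an Inverse-Gamma(α, β) prior on σ², the Normal likelihood is conjugate: posterior is Inv-Gamma(α + n/2, β + Σ(xᵢ−μ)²/2).
Σ(xᵢ−μ)² = (-0.60)² + (-2.68)² + (-1.24)² + (-0.75)² + (-0.01)² + (1.74)² + (-0.55)² + (1.18)² + (0.31)² = 14.4612.
Posterior: Inv-Gamma(8.5 + 9/2, 7.6 + 14.4612/2) = Inv-Gamma(13.00, 14.83060).
E[σ²|data] = β/(α−1) = 14.83060/12.00 = 1.2359.

1.2359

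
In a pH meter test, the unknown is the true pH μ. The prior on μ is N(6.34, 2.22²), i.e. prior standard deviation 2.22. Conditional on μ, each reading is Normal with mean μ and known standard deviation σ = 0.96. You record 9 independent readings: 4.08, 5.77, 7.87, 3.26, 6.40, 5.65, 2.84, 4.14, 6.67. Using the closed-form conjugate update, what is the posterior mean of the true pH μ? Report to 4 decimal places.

5.2101

For Normal data with known variance σ², a Normal(μ₀, σ₀²) prior on μ is conjugate. Posterior precision = 1/σ₀² + n/σ²; posterior mean is the precision-weighted average of μ₀ and x̄.
Σxᵢ = 4.08 + 5.77 + 7.87 + 3.26 + 6.40 + 5.65 + 2.84 + 4.14 + 6.67 = 46.68, so n·x̄ = 46.68.
σ₀² = 2.22² = 4.9284, σ² = 0.96² = 0.9216; σ² + n·σ₀² = 0.9216 + 9·4.9284 = 45.2772.
Posterior mean = (μ₀/σ₀² + n·x̄/σ²)/(1/σ₀² + n/σ²) = (σ²·μ₀ + σ₀²·n·x̄)/(σ² + n·σ₀²) = (0.9216·6.34 + 4.9284·46.68)/45.2772 = 235.900656/45.2772 = 5.2101.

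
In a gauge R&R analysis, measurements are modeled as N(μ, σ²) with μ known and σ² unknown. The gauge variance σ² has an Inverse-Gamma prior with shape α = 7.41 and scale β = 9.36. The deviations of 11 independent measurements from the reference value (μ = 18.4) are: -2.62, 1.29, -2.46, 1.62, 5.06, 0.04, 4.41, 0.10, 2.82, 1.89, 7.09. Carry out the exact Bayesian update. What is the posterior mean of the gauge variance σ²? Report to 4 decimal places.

5.9941

With known mean μ and an Inverse-Gamma(α, β) prior on σ², the Normal likelihood is conjugate: posterior is Inv-Gamma(α + n/2, β + Σ(xᵢ−μ)²/2).
Σ(xᵢ−μ)² = (-2.62)² + (1.29)² + (-2.46)² + (1.62)² + (5.06)² + (0.04)² + (4.41)² + (0.10)² + (2.82)² + (1.89)² + (7.09)² = 124.0604.
Posterior: Inv-Gamma(7.41 + 11/2, 9.36 + 124.0604/2) = Inv-Gamma(12.91, 71.39020).
E[σ²|data] = β/(α−1) = 71.39020/11.91 = 5.9941.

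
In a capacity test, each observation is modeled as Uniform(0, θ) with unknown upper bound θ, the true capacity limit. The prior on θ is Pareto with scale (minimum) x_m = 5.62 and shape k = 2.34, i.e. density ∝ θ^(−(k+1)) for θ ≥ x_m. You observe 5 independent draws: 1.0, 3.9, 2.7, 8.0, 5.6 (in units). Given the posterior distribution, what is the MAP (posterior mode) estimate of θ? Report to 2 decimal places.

8.00

A Pareto(scale x_m, shape k) prior on the upper bound θ of Uniform(0, θ) is conjugate: posterior is Pareto(max(x_m, max xᵢ), k + n).
Sample maximum = 8.0; prior scale x_m = 5.62 → posterior scale = max = 8.00.
Posterior shape = 2.34 + 5 = 7.34.
The Pareto density is decreasing on [x_m, ∞), so the mode is x_m = 8.00.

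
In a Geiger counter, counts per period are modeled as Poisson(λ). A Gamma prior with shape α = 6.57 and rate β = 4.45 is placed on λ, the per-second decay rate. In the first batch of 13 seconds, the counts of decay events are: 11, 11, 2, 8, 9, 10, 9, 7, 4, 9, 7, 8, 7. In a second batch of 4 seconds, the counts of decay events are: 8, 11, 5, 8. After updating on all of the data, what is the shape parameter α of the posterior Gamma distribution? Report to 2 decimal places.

140.57

With a Gamma(shape α, rate β) prior, the Poisson likelihood is conjugate: the posterior is Gamma(α + ΣXᵢ, β + n).
Batch 1: sum of counts S = 102 over n = 13 seconds.
After batch 1: Gamma(α+S, β+n) = Gamma(6.57+102, 4.45+13) = Gamma(108.57, 17.45).
Batch 2: sum of counts S = 32 over n = 4 seconds.
After batch 2: Gamma(α+S, β+n) = Gamma(108.57+32, 17.45+4) = Gamma(140.57, 21.45).
Posterior α = 140.57.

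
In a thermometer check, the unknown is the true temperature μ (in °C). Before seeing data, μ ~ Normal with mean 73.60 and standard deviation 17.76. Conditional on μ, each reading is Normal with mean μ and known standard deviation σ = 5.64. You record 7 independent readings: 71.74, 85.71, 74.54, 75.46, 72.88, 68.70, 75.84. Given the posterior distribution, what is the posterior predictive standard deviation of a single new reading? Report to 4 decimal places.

6.0241

For Normal data with known variance σ², a Normal(μ₀, σ₀²) prior on μ is conjugate. Posterior precision = 1/σ₀² + n/σ²; posterior mean is the precision-weighted average of μ₀ and x̄.
σ₀² = 17.76² = 315.4176, σ² = 5.64² = 31.8096; σ² + n·σ₀² = 31.8096 + 7·315.4176 = 2239.7328.
Posterior precision = 1/σ₀² + n/σ² = 1/315.4176 + 7/31.8096 = (σ² + n·σ₀²)/(σ₀²σ²) = 2239.7328/(315.4176·31.8096); posterior variance σₙ² = σ₀²σ²/(σ² + n·σ₀²) = 315.4176·31.8096/2239.7328 = 4.479690.
Predictive variance for one new observation = σₙ² + σ² = 315.4176·31.8096/2239.7328 + 31.8096 = σ²·(σ₀² + 2239.7328)/2239.7328 = 31.8096·2555.1504/2239.7328 = 36.289290; SD = √(31.8096·2555.1504/2239.7328) = 6.0241.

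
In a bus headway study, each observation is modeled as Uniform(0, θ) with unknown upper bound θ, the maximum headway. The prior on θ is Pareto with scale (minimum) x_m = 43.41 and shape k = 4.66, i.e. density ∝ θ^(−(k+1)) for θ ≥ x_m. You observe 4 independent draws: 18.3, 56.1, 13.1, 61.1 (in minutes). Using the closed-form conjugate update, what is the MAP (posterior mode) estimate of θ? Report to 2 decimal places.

A Pareto(scale x_m, shape k) prior on the upper bound θ of Uniform(0, θ) is conjugate: posterior is Pareto(max(x_m, max xᵢ), k + n).
Sample maximum = 61.1; prior scale x_m = 43.41 → posterior scale = max = 61.10.
Posterior shape = 4.66 + 4 = 8.66.
The Pareto density is decreasing on [x_m, ∞), so the mode is x_m = 61.10.

61.10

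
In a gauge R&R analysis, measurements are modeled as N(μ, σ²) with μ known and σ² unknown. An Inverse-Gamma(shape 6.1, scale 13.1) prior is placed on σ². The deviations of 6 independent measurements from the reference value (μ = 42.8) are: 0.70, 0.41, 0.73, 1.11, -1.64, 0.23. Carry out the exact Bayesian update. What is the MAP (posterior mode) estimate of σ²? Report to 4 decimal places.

With known mean μ and an Inverse-Gamma(α, β) prior on σ², the Normal likelihood is conjugate: posterior is Inv-Gamma(α + n/2, β + Σ(xᵢ−μ)²/2).
Σ(xᵢ−μ)² = (0.70)² + (0.41)² + (0.73)² + (1.11)² + (-1.64)² + (0.23)² = 5.1656.
Posterior: Inv-Gamma(6.1 + 6/2, 13.1 + 5.1656/2) = Inv-Gamma(9.10, 15.68280).
Mode = β/(α+1) = 15.68280/10.10 = 1.5528.

1.5528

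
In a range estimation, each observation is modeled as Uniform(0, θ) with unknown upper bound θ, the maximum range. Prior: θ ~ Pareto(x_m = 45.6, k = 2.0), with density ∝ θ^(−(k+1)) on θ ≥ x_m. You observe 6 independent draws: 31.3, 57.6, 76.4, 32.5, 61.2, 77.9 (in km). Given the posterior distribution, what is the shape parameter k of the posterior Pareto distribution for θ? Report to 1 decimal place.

8.0

A Pareto(scale x_m, shape k) prior on the upper bound θ of Uniform(0, θ) is conjugate: posterior is Pareto(max(x_m, max xᵢ), k + n).
Sample maximum = 77.9; prior scale x_m = 45.6 → posterior scale = max = 77.9.
Posterior shape = 2.0 + 6 = 8.0.
Posterior shape k = 8.0.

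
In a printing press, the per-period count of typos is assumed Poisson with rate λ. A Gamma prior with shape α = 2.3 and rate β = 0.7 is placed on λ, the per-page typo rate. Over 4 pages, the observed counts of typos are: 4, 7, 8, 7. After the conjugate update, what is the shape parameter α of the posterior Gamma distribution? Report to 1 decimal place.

28.3

With a Gamma(shape α, rate β) prior, the Poisson likelihood is conjugate: the posterior is Gamma(α + ΣXᵢ, β + n).
Sum of counts S = 26 over n = 4 pages.
Posterior: Gamma(α+S, β+n) = Gamma(2.3+26, 0.7+4) = Gamma(28.3, 4.7).
Posterior α = 28.3.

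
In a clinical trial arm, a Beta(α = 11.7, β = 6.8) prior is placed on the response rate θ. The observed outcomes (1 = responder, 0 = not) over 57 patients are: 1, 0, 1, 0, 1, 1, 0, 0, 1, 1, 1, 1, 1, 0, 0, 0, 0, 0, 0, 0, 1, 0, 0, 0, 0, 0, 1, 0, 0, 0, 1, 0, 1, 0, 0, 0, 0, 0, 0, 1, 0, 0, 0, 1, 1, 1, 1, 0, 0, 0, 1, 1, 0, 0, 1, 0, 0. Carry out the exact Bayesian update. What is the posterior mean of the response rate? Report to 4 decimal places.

0.4331

The Beta prior is conjugate to a Binomial/Bernoulli likelihood; the update adds successes to α and failures to β.
Posterior: Beta(α+k, β+n−k) = Beta(11.7+21, 6.8+36) = Beta(32.7, 42.8).
Posterior mean = α/(α+β) = 32.7/75.5 = 0.4331.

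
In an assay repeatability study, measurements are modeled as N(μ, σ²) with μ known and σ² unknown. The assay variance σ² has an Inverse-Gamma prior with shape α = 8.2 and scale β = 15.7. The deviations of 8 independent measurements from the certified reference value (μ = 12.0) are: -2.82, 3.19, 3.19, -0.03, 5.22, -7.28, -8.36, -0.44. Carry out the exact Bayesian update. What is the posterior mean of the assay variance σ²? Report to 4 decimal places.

With known mean μ and an Inverse-Gamma(α, β) prior on σ², the Normal likelihood is conjugate: posterior is Inv-Gamma(α + n/2, β + Σ(xᵢ−μ)²/2).
Σ(xᵢ−μ)² = (-2.82)² + (3.19)² + (3.19)² + (-0.03)² + (5.22)² + (-7.28)² + (-8.36)² + (-0.44)² = 178.6355.
Posterior: Inv-Gamma(8.2 + 8/2, 15.7 + 178.6355/2) = Inv-Gamma(12.20, 105.01775).
E[σ²|data] = β/(α−1) = 105.01775/11.20 = 9.3766.

9.3766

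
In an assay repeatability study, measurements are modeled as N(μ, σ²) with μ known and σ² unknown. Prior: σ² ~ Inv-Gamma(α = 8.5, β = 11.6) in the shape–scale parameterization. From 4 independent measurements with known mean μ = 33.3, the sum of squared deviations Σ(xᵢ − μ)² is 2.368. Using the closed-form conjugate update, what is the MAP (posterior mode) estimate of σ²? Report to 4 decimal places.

1.1117

With known mean μ and an Inverse-Gamma(α, β) prior on σ², the Normal likelihood is conjugate: posterior is Inv-Gamma(α + n/2, β + Σ(xᵢ−μ)²/2).
Posterior: Inv-Gamma(8.5 + 4/2, 11.6 + 2.368/2) = Inv-Gamma(10.50, 12.7840).
Mode = β/(α+1) = 12.7840/11.50 = 1.1117.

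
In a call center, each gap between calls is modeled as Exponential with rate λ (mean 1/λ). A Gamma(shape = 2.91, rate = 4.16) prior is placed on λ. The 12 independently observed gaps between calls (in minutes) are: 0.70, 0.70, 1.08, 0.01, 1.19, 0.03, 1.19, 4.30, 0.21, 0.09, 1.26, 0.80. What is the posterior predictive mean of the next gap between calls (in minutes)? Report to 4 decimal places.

1.1301

With a Gamma(shape α, rate β) prior on the exponential rate λ, the posterior after n observations with total T = Σxᵢ is Gamma(α+n, β+T).
Sum of observations T = 11.56 minutes; n = 12.
Posterior: Gamma(2.91+12, 4.16+11.56) = Gamma(14.91, 15.72).
The predictive distribution for the next observation is Lomax; its mean is β/(α−1) = 15.72/13.91 = 1.1301.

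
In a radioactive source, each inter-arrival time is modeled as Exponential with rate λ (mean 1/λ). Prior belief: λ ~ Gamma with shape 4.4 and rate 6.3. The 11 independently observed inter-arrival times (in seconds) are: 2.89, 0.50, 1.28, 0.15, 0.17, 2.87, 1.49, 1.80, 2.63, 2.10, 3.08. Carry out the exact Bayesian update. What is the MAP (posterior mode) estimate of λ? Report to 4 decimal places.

0.5701

With a Gamma(shape α, rate β) prior on the exponential rate λ, the posterior after n observations with total T = Σxᵢ is Gamma(α+n, β+T).
Sum of observations T = 18.96 seconds; n = 11.
Posterior: Gamma(4.4+11, 6.3+18.96) = Gamma(15.4, 25.26).
Mode = (α−1)/β = 0.5701.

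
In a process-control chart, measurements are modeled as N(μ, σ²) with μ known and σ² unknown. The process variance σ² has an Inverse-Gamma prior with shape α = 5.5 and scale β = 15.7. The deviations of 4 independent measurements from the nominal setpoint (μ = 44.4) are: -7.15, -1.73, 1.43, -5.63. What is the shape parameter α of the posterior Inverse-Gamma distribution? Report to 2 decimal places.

7.50

With known mean μ and an Inverse-Gamma(α, β) prior on σ², the Normal likelihood is conjugate: posterior is Inv-Gamma(α + n/2, β + Σ(xᵢ−μ)²/2).
Σ(xᵢ−μ)² = (-7.15)² + (-1.73)² + (1.43)² + (-5.63)² = 87.8572.
Posterior: Inv-Gamma(5.5 + 4/2, 15.7 + 87.8572/2) = Inv-Gamma(7.50, 59.62860).
Posterior α = 7.50.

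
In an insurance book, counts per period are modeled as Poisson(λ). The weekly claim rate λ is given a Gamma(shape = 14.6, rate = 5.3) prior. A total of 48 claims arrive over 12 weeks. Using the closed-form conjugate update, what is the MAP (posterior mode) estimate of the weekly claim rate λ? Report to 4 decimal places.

With a Gamma(shape α, rate β) prior, the Poisson likelihood is conjugate: the posterior is Gamma(α + ΣXᵢ, β + n).
Posterior: Gamma(α+S, β+n) = Gamma(14.6+48, 5.3+12) = Gamma(62.6, 17.3).
Mode of Gamma(α,β) for α≥1 is (α−1)/β = 61.6/17.3 = 3.5607.

3.5607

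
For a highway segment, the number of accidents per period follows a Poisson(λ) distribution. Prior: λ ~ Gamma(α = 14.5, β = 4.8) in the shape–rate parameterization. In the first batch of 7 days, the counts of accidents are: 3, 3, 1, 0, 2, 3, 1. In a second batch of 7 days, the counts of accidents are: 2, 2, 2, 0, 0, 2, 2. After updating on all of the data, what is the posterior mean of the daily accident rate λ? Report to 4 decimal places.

With a Gamma(shape α, rate β) prior, the Poisson likelihood is conjugate: the posterior is Gamma(α + ΣXᵢ, β + n).
Batch 1: sum of counts S = 13 over n = 7 days.
After batch 1: Gamma(α+S, β+n) = Gamma(14.5+13, 4.8+7) = Gamma(27.5, 11.8).
Batch 2: sum of counts S = 10 over n = 7 days.
After batch 2: Gamma(α+S, β+n) = Gamma(27.5+10, 11.8+7) = Gamma(37.5, 18.8).
Posterior mean = α/β = 37.5/18.8 = 1.9947.

1.9947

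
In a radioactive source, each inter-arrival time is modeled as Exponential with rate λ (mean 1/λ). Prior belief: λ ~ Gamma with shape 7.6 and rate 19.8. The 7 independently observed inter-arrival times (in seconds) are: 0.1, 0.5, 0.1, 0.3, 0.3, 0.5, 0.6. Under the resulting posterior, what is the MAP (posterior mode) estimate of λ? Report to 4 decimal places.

With a Gamma(shape α, rate β) prior on the exponential rate λ, the posterior after n observations with total T = Σxᵢ is Gamma(α+n, β+T).
Sum of observations T = 2.4 seconds; n = 7.
Posterior: Gamma(7.6+7, 19.8+2.4) = Gamma(14.6, 22.2).
Mode = (α−1)/β = 0.6126.

0.6126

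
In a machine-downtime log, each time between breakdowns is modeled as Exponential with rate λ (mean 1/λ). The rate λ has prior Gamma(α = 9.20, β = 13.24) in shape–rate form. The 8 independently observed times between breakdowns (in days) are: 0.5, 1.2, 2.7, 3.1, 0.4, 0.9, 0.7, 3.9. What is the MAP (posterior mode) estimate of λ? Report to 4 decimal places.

0.6081

With a Gamma(shape α, rate β) prior on the exponential rate λ, the posterior after n observations with total T = Σxᵢ is Gamma(α+n, β+T).
Sum of observations T = 13.4 days; n = 8.
Posterior: Gamma(9.20+8, 13.24+13.4) = Gamma(17.20, 26.64).
Mode = (α−1)/β = 0.6081.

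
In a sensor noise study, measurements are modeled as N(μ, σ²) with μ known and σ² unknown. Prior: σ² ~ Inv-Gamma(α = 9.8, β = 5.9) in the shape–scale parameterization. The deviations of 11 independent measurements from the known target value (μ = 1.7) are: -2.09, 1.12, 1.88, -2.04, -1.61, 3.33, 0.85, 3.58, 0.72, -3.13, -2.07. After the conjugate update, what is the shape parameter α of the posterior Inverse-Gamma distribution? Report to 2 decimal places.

With known mean μ and an Inverse-Gamma(α, β) prior on σ², the Normal likelihood is conjugate: posterior is Inv-Gamma(α + n/2, β + Σ(xᵢ−μ)²/2).
Σ(xᵢ−μ)² = (-2.09)² + (1.12)² + (1.88)² + (-2.04)² + (-1.61)² + (3.33)² + (0.85)² + (3.58)² + (0.72)² + (-3.13)² + (-2.07)² = 55.1386.
Posterior: Inv-Gamma(9.8 + 11/2, 5.9 + 55.1386/2) = Inv-Gamma(15.30, 33.46930).
Posterior α = 15.30.

15.30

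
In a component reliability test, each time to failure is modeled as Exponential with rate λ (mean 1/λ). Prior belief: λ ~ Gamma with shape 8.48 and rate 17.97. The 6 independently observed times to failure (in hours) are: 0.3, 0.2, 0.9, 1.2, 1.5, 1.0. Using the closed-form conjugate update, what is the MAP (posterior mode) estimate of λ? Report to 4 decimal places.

With a Gamma(shape α, rate β) prior on the exponential rate λ, the posterior after n observations with total T = Σxᵢ is Gamma(α+n, β+T).
Sum of observations T = 5.1 hours; n = 6.
Posterior: Gamma(8.48+6, 17.97+5.1) = Gamma(14.48, 23.07).
Mode = (α−1)/β = 0.5843.

0.5843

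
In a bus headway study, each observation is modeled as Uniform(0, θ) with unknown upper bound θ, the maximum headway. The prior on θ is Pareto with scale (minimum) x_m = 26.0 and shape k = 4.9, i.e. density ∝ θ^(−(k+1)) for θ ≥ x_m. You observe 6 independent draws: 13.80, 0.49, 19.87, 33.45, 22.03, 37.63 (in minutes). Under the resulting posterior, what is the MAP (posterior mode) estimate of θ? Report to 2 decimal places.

A Pareto(scale x_m, shape k) prior on the upper bound θ of Uniform(0, θ) is conjugate: posterior is Pareto(max(x_m, max xᵢ), k + n).
Sample maximum = 37.63; prior scale x_m = 26.0 → posterior scale = max = 37.63.
Posterior shape = 4.9 + 6 = 10.9.
The Pareto density is decreasing on [x_m, ∞), so the mode is x_m = 37.63.

37.63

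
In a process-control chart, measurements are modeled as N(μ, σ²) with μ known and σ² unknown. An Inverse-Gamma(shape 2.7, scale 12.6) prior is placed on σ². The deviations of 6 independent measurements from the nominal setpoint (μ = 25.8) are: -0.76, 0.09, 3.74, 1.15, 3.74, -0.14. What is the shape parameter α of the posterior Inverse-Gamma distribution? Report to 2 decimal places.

5.70

With known mean μ and an Inverse-Gamma(α, β) prior on σ², the Normal likelihood is conjugate: posterior is Inv-Gamma(α + n/2, β + Σ(xᵢ−μ)²/2).
Σ(xᵢ−μ)² = (-0.76)² + (0.09)² + (3.74)² + (1.15)² + (3.74)² + (-0.14)² = 29.9030.
Posterior: Inv-Gamma(2.7 + 6/2, 12.6 + 29.9030/2) = Inv-Gamma(5.70, 27.55150).
Posterior α = 5.70.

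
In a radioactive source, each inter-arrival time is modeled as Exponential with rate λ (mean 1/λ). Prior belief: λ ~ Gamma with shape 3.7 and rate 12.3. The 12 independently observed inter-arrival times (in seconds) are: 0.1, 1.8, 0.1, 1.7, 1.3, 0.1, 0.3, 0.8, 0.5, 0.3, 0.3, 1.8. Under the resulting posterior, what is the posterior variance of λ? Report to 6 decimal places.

With a Gamma(shape α, rate β) prior on the exponential rate λ, the posterior after n observations with total T = Σxᵢ is Gamma(α+n, β+T).
Sum of observations T = 9.1 seconds; n = 12.
Posterior: Gamma(3.7+12, 12.3+9.1) = Gamma(15.7, 21.4).
Var = α/β² = 0.034282.

0.034282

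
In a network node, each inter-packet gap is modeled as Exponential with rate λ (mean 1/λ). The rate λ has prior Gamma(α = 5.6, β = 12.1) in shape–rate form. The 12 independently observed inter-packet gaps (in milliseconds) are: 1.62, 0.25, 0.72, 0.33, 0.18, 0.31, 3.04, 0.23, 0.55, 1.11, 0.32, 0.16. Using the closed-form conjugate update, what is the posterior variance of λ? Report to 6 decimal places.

With a Gamma(shape α, rate β) prior on the exponential rate λ, the posterior after n observations with total T = Σxᵢ is Gamma(α+n, β+T).
Sum of observations T = 8.82 milliseconds; n = 12.
Posterior: Gamma(5.6+12, 12.1+8.82) = Gamma(17.6, 20.92).
Var = α/β² = 0.040215.

0.040215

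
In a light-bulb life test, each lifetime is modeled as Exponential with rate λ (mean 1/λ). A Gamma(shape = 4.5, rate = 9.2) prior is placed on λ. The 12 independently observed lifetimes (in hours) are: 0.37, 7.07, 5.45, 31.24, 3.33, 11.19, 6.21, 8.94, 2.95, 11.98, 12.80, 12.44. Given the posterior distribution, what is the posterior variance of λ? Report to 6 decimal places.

With a Gamma(shape α, rate β) prior on the exponential rate λ, the posterior after n observations with total T = Σxᵢ is Gamma(α+n, β+T).
Sum of observations T = 113.97 hours; n = 12.
Posterior: Gamma(4.5+12, 9.2+113.97) = Gamma(16.5, 123.17).
Var = α/β² = 0.001088.

0.001088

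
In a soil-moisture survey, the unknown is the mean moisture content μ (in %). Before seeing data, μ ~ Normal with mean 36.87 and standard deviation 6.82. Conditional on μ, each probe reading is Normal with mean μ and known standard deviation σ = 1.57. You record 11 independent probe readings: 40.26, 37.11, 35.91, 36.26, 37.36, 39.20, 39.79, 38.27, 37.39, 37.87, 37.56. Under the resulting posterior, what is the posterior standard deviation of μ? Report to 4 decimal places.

For Normal data with known variance σ², a Normal(μ₀, σ₀²) prior on μ is conjugate. Posterior precision = 1/σ₀² + n/σ²; posterior mean is the precision-weighted average of μ₀ and x̄.
σ₀² = 6.82² = 46.5124, σ² = 1.57² = 2.4649; σ² + n·σ₀² = 2.4649 + 11·46.5124 = 514.1013.
Posterior precision = 1/σ₀² + n/σ² = 1/46.5124 + 11/2.4649 = (σ² + n·σ₀²)/(σ₀²σ²) = 514.1013/(46.5124·2.4649); posterior variance σₙ² = σ₀²σ²/(σ² + n·σ₀²) = 46.5124·2.4649/514.1013 = 0.223007.
Posterior SD = √σₙ² = √(46.5124·2.4649/514.1013) = 0.4722.

0.4722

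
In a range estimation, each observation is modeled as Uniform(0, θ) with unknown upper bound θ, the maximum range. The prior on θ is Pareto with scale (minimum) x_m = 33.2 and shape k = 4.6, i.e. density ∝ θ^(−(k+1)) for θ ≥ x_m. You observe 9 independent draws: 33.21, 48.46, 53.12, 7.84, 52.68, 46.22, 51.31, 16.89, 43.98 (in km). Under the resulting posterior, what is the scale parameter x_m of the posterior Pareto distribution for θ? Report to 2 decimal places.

A Pareto(scale x_m, shape k) prior on the upper bound θ of Uniform(0, θ) is conjugate: posterior is Pareto(max(x_m, max xᵢ), k + n).
Sample maximum = 53.12; prior scale x_m = 33.2 → posterior scale = max = 53.12.
Posterior shape = 4.6 + 9 = 13.6.
Posterior scale x_m = 53.12.

53.12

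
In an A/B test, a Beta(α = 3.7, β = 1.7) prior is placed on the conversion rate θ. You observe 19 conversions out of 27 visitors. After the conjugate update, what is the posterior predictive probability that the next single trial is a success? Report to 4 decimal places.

The Beta prior is conjugate to a Binomial/Bernoulli likelihood; the update adds successes to α and failures to β.
Posterior: Beta(α+k, β+n−k) = Beta(3.7+19, 1.7+8) = Beta(22.7, 9.7).
For a single future Bernoulli trial, P(success | data) = α/(α+β) = 0.7006.

0.7006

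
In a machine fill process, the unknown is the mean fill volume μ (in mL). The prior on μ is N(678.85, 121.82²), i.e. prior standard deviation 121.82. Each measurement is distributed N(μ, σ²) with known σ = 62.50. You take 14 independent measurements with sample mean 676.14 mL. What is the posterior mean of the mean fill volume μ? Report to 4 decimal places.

For Normal data with known variance σ², a Normal(μ₀, σ₀²) prior on μ is conjugate. Posterior precision = 1/σ₀² + n/σ²; posterior mean is the precision-weighted average of μ₀ and x̄.
n·x̄ = 14·676.14 = 9465.96.
σ₀² = 121.82² = 14840.1124, σ² = 62.50² = 3906.25; σ² + n·σ₀² = 3906.25 + 14·14840.1124 = 211667.8236.
Posterior mean = (μ₀/σ₀² + n·x̄/σ²)/(1/σ₀² + n/σ²) = (σ²·μ₀ + σ₀²·n·x̄)/(σ² + n·σ₀²) = (3906.25·678.85 + 14840.1124·9465.96)/211667.8236 = 143127668.186404/211667.8236 = 676.1900.

676.1900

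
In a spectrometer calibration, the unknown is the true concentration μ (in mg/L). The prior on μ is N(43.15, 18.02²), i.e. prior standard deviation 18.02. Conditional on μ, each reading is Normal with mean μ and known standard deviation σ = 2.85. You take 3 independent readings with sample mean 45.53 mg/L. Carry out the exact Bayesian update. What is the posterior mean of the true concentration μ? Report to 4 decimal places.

45.5103

For Normal data with known variance σ², a Normal(μ₀, σ₀²) prior on μ is conjugate. Posterior precision = 1/σ₀² + n/σ²; posterior mean is the precision-weighted average of μ₀ and x̄.
n·x̄ = 3·45.53 = 136.59.
σ₀² = 18.02² = 324.7204, σ² = 2.85² = 8.1225; σ² + n·σ₀² = 8.1225 + 3·324.7204 = 982.2837.
Posterior mean = (μ₀/σ₀² + n·x̄/σ²)/(1/σ₀² + n/σ²) = (σ²·μ₀ + σ₀²·n·x̄)/(σ² + n·σ₀²) = (8.1225·43.15 + 324.7204·136.59)/982.2837 = 44704.045311/982.2837 = 45.5103.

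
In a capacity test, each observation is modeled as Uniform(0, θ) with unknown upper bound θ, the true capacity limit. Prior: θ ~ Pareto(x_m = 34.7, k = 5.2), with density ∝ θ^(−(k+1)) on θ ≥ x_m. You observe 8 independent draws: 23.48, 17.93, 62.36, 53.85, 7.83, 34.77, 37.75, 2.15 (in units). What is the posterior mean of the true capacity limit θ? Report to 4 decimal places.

A Pareto(scale x_m, shape k) prior on the upper bound θ of Uniform(0, θ) is conjugate: posterior is Pareto(max(x_m, max xᵢ), k + n).
Sample maximum = 62.36; prior scale x_m = 34.7 → posterior scale = max = 62.36.
Posterior shape = 5.2 + 8 = 13.2.
E[θ|data] = k·x_m/(k−1) = 13.2·62.36/12.2 = 67.4715.

67.4715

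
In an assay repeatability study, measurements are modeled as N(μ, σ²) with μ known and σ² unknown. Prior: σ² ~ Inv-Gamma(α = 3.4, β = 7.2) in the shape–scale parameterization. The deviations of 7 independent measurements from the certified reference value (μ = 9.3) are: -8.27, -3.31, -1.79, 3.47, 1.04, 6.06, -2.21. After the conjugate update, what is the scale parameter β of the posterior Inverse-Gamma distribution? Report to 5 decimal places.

75.84165

With known mean μ and an Inverse-Gamma(α, β) prior on σ², the Normal likelihood is conjugate: posterior is Inv-Gamma(α + n/2, β + Σ(xᵢ−μ)²/2).
Σ(xᵢ−μ)² = (-8.27)² + (-3.31)² + (-1.79)² + (3.47)² + (1.04)² + (6.06)² + (-2.21)² = 137.2833.
Posterior: Inv-Gamma(3.4 + 7/2, 7.2 + 137.2833/2) = Inv-Gamma(6.90, 75.84165).
Posterior β = 75.84165.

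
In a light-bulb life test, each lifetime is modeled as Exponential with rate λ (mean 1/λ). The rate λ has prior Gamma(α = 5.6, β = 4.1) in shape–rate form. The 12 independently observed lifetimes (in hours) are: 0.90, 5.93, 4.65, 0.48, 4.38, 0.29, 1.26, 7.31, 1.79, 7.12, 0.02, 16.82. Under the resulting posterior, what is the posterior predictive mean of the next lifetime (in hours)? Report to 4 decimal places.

With a Gamma(shape α, rate β) prior on the exponential rate λ, the posterior after n observations with total T = Σxᵢ is Gamma(α+n, β+T).
Sum of observations T = 50.95 hours; n = 12.
Posterior: Gamma(5.6+12, 4.1+50.95) = Gamma(17.6, 55.05).
The predictive distribution for the next observation is Lomax; its mean is β/(α−1) = 55.05/16.6 = 3.3163.

3.3163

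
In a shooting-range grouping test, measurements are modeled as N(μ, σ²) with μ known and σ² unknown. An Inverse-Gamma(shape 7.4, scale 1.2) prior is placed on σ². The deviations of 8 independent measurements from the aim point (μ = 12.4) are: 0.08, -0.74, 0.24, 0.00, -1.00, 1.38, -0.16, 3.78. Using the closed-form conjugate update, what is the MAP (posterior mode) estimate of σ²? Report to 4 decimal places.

With known mean μ and an Inverse-Gamma(α, β) prior on σ², the Normal likelihood is conjugate: posterior is Inv-Gamma(α + n/2, β + Σ(xᵢ−μ)²/2).
Σ(xᵢ−μ)² = (0.08)² + (-0.74)² + (0.24)² + (0.00)² + (-1.00)² + (1.38)² + (-0.16)² + (3.78)² = 17.8300.
Posterior: Inv-Gamma(7.4 + 8/2, 1.2 + 17.8300/2) = Inv-Gamma(11.40, 10.11500).
Mode = β/(α+1) = 10.11500/12.40 = 0.8157.

0.8157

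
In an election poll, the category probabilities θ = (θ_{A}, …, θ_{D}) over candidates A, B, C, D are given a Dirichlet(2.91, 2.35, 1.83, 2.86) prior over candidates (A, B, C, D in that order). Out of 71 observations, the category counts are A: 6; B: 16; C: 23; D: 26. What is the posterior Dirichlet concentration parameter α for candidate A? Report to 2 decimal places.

8.91

The Dirichlet prior is conjugate to the Multinomial likelihood: each posterior αⱼ = prior αⱼ + observed count nⱼ.
Posterior concentration: (8.91, 18.35, 24.83, 28.86), total = 80.95.
α_{A} = 2.91 + 6 = 8.91.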